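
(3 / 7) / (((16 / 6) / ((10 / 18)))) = 5 / 56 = 0.09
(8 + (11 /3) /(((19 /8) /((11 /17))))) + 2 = 10658 /969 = 11.00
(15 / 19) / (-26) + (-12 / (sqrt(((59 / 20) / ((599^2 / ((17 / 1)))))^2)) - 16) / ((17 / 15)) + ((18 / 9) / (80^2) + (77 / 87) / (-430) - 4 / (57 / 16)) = -3820131680100650503 / 50417870006400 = -75769.40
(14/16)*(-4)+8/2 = 1/2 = 0.50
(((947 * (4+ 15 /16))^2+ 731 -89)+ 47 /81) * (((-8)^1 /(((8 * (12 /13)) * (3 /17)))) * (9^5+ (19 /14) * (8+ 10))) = -7928826049889.33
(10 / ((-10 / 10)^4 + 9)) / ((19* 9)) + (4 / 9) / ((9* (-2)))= -0.02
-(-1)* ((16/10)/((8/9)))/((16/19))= 171/80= 2.14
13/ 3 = 4.33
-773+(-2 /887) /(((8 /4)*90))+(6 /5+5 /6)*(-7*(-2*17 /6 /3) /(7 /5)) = -753.80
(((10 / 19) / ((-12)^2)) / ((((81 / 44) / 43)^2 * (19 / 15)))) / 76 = 5593225 / 270011394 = 0.02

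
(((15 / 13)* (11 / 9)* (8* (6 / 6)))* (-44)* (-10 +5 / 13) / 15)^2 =234256000000 / 2313441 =101258.69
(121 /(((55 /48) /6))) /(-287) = -3168 /1435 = -2.21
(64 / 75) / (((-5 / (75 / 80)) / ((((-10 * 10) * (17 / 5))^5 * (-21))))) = -15266302464000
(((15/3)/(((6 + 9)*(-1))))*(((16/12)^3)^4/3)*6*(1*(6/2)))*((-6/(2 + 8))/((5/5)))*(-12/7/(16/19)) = -159383552/2066715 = -77.12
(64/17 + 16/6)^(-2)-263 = -28291991/107584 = -262.98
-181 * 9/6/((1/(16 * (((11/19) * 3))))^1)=-143352/19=-7544.84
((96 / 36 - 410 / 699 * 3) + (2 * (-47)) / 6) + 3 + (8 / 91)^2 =-22675028 / 1929473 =-11.75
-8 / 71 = -0.11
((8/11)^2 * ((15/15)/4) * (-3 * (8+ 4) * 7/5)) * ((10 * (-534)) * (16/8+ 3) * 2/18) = 2392320/121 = 19771.24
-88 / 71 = -1.24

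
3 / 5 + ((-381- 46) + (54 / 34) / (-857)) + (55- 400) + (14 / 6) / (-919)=-154923971291 / 200833665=-771.40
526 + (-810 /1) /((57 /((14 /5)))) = 9238 /19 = 486.21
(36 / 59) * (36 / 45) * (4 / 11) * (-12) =-2.13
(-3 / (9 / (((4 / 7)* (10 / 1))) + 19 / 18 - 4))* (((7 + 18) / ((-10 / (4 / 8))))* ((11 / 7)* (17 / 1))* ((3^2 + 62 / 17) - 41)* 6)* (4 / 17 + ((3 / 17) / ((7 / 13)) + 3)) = 18209188800 / 410669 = 44340.31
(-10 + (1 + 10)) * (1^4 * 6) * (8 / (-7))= -48 / 7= -6.86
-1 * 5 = -5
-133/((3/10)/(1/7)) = -63.33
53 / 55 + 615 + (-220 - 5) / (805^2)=878151143 / 1425655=615.96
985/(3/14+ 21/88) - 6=605086/279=2168.77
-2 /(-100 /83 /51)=4233 /50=84.66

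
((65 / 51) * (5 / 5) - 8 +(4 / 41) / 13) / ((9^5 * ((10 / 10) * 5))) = -36523 / 1605128967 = -0.00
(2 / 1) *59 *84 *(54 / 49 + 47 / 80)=1172271 / 70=16746.73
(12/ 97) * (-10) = -120/ 97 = -1.24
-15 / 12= -5 / 4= -1.25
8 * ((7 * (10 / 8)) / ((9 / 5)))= 350 / 9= 38.89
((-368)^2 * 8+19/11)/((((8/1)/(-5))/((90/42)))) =-893799825/616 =-1450973.74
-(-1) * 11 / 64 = 11 / 64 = 0.17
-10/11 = -0.91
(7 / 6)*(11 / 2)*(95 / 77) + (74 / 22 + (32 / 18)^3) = 542051 / 32076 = 16.90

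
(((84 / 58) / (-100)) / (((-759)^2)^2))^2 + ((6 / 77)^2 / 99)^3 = 0.00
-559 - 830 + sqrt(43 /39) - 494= -1883 + sqrt(1677) /39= -1881.95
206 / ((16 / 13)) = 1339 / 8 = 167.38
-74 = -74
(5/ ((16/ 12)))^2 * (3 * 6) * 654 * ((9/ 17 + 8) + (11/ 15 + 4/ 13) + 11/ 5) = 1722493755/ 884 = 1948522.35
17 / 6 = 2.83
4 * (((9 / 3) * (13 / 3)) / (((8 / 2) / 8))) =104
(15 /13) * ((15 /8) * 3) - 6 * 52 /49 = 627 /5096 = 0.12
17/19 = 0.89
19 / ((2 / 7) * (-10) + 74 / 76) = -5054 / 501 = -10.09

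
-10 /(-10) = 1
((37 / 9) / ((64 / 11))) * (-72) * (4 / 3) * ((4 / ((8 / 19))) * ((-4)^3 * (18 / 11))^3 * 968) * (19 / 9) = 1512629600256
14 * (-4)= -56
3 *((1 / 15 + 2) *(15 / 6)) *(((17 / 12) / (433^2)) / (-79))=-527 / 355479144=-0.00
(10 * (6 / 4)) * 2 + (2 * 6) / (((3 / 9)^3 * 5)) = 474 / 5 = 94.80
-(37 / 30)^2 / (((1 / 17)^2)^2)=-114340249 / 900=-127044.72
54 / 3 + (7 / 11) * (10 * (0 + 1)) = 268 / 11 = 24.36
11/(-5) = -11/5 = -2.20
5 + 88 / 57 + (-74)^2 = 312505 / 57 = 5482.54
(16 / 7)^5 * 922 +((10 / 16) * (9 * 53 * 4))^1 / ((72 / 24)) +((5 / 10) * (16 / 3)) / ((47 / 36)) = 91509205267 / 1579858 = 57922.42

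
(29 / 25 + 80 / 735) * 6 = 9326 / 1225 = 7.61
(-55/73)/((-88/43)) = 215/584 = 0.37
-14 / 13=-1.08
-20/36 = -5/9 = -0.56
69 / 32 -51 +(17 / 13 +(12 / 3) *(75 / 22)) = -155125 / 4576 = -33.90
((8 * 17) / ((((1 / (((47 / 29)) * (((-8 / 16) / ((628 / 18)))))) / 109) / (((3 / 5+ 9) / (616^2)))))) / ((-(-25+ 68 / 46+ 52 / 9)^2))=100757580993 / 3641840802406730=0.00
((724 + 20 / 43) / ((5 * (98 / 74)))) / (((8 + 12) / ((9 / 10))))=1296702 / 263375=4.92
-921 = -921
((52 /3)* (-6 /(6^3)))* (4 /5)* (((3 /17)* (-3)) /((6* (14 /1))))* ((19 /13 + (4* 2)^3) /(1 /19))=8455 /357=23.68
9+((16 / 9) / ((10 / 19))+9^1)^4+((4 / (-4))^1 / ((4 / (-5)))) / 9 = 385167668629 / 16402500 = 23482.25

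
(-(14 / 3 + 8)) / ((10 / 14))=-266 / 15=-17.73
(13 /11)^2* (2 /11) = 338 /1331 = 0.25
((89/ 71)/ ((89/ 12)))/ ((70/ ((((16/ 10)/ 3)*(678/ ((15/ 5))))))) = 3616/ 12425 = 0.29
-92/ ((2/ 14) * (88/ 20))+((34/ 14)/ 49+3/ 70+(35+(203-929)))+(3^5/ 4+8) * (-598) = -41949.77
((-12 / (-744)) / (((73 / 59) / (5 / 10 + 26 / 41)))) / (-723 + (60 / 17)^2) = -17051 / 819471428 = -0.00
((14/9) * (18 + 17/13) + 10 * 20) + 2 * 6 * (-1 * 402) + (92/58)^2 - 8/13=-451845434/98397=-4592.07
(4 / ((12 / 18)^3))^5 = 14348907 / 32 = 448403.34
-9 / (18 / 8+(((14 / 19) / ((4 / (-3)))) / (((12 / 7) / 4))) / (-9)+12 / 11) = -67716 / 26215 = -2.58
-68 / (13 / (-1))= 68 / 13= 5.23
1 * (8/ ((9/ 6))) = 16/ 3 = 5.33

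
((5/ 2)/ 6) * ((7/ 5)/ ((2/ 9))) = 21/ 8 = 2.62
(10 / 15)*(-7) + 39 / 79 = -989 / 237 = -4.17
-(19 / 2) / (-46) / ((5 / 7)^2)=931 / 2300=0.40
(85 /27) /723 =85 /19521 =0.00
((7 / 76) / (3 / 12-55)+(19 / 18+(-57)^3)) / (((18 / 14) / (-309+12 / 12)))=4984135292906 / 112347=44363759.54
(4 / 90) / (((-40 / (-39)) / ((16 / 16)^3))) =13 / 300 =0.04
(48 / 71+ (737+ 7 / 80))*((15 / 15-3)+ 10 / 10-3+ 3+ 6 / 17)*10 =-4773.76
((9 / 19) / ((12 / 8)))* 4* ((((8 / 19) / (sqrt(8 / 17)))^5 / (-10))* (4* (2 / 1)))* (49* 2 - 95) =-10653696* sqrt(34) / 235229405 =-0.26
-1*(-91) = 91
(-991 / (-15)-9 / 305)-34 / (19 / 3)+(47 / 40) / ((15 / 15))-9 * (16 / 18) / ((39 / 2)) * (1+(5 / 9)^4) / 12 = 2199540791693 / 35587651320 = 61.81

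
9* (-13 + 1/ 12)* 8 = -930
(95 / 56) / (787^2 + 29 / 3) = 285 / 104055616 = 0.00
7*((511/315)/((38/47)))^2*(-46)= -1895253521/1462050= -1296.30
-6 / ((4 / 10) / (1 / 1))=-15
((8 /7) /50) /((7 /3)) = 12 /1225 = 0.01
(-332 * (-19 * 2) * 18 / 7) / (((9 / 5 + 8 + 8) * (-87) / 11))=-230.44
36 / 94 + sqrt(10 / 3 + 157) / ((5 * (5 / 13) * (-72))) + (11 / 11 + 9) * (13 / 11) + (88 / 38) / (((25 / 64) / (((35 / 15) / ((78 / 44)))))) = 574771388 / 28732275-13 * sqrt(1443) / 5400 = 19.91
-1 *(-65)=65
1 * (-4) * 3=-12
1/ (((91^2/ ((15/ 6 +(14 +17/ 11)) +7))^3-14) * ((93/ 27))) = 501852453/ 62482251022129358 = 0.00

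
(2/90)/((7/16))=16/315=0.05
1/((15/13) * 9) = 13/135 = 0.10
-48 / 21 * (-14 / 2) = 16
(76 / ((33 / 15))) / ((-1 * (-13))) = 380 / 143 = 2.66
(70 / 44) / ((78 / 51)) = 595 / 572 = 1.04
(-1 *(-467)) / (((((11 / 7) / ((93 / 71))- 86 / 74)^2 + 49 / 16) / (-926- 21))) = -4105369651306896 / 28442070337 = -144341.45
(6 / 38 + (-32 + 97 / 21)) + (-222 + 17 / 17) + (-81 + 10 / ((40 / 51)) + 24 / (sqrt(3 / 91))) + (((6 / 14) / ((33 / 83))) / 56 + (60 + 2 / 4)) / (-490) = -38129041523 / 120434160 + 8 * sqrt(273) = -184.41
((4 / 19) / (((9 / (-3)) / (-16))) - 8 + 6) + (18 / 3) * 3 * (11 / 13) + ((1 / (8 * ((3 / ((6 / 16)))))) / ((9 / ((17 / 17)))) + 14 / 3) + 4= 3275383 / 142272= 23.02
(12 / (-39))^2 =16 / 169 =0.09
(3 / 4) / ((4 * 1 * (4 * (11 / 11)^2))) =3 / 64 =0.05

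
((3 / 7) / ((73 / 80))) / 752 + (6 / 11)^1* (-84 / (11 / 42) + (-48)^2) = 3143731047 / 2906057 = 1081.79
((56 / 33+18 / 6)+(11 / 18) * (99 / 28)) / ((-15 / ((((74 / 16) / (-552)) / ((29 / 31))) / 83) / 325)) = 1416545 / 88349184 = 0.02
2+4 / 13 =30 / 13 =2.31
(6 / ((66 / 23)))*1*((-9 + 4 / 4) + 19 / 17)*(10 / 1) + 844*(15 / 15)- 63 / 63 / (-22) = 261853 / 374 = 700.14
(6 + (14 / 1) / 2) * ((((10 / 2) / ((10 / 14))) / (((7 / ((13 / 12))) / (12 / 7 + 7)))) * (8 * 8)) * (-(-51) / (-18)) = -1402024 / 63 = -22254.35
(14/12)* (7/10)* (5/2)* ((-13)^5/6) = -18193357/144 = -126342.76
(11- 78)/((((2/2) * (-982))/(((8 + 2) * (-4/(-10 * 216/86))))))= 0.11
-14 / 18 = -7 / 9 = -0.78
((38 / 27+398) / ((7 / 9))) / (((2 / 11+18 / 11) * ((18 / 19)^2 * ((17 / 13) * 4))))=17396951 / 289170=60.16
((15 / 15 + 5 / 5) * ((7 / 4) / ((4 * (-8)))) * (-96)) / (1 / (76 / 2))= 399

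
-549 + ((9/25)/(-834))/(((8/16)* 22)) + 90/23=-958453719/1758350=-545.09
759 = 759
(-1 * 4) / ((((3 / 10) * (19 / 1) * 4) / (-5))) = 0.88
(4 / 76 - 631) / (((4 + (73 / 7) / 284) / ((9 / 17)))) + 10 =-72.75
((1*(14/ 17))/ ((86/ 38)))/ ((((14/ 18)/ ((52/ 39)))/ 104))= 47424/ 731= 64.88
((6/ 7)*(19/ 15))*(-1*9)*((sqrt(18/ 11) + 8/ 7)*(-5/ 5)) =2736/ 245 + 1026*sqrt(22)/ 385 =23.67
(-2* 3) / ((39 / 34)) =-68 / 13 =-5.23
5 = 5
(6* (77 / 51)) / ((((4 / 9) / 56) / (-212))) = -4113648 / 17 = -241979.29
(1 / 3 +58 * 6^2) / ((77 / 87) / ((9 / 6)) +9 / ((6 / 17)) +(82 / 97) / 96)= 80.02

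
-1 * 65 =-65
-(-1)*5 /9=5 /9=0.56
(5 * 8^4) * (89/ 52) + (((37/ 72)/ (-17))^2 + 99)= 684617009989/ 19476288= 35151.31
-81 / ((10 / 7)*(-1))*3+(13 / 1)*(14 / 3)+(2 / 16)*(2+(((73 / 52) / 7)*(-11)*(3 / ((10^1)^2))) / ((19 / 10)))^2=26546167454803 / 114794534400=231.25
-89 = -89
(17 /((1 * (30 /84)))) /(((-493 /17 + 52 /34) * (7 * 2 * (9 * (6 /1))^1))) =-289 /126090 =-0.00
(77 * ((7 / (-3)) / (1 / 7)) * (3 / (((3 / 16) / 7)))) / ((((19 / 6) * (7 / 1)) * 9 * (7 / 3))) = -17248 / 57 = -302.60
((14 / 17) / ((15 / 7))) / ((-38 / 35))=-343 / 969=-0.35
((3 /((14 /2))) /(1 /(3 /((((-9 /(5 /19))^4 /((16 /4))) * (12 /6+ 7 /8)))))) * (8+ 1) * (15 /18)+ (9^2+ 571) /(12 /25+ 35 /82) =718.99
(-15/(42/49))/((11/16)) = -280/11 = -25.45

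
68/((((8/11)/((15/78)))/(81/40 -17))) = -112013/416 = -269.26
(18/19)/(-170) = -0.01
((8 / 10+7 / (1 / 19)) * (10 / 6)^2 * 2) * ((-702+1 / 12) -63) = -10234585 / 18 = -568588.06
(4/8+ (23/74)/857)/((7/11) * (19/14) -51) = -349052/34975027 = -0.01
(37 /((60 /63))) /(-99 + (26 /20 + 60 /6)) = -777 /1754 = -0.44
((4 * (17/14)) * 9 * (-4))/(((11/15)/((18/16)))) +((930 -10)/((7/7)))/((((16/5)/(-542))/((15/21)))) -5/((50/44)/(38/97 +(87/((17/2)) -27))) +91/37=-374153221559/3355715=-111497.32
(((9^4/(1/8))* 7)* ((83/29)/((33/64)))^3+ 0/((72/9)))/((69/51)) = 34675075955294208/746620457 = 46442708.11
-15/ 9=-5/ 3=-1.67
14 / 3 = 4.67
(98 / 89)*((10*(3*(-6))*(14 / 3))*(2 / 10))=-16464 / 89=-184.99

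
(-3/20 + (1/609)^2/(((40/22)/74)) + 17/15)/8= 7294807/59340960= 0.12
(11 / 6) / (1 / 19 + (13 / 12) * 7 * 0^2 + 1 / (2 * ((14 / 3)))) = 2926 / 255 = 11.47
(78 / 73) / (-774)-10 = -10.00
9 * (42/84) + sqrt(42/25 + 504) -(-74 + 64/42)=7 * sqrt(258)/5 + 3233/42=99.46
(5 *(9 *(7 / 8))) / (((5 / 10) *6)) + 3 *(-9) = -111 / 8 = -13.88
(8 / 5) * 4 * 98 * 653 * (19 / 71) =38908352 / 355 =109600.99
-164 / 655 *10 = -2.50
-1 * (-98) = 98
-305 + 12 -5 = -298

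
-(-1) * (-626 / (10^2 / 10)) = -313 / 5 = -62.60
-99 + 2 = -97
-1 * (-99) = 99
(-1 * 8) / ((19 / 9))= -72 / 19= -3.79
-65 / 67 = -0.97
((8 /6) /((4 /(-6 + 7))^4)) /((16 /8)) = 0.00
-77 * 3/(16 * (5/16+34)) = -77/183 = -0.42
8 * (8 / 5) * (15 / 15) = 12.80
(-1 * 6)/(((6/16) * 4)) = -4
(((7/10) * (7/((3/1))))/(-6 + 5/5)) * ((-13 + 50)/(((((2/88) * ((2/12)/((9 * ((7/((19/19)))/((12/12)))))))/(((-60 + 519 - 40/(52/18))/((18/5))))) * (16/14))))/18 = -628344101/520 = -1208354.04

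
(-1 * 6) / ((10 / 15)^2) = -27 / 2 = -13.50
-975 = -975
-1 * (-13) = 13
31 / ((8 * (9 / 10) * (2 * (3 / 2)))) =155 / 108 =1.44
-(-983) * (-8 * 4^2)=-125824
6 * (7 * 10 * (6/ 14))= 180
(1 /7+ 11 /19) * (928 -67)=11808 /19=621.47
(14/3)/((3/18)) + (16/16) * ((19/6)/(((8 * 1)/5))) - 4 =1247/48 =25.98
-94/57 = -1.65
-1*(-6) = 6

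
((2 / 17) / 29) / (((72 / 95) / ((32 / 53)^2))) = 24320 / 12463533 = 0.00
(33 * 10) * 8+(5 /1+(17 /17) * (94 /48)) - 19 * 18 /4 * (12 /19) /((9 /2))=63239 /24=2634.96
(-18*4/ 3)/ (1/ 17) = -408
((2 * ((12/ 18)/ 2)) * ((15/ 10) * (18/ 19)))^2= 324/ 361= 0.90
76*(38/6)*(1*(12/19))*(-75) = -22800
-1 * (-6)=6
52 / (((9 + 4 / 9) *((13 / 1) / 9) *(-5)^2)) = 324 / 2125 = 0.15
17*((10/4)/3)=85/6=14.17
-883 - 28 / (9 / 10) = -8227 / 9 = -914.11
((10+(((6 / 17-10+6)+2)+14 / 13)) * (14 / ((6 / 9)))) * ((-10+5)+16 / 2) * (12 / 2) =787752 / 221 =3564.49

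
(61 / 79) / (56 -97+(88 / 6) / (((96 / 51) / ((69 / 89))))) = -43432 / 1966389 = -0.02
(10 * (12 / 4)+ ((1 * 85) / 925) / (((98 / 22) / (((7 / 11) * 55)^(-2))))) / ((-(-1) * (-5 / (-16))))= 5330222992 / 55523125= 96.00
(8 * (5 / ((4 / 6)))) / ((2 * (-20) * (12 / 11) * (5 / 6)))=-33 / 20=-1.65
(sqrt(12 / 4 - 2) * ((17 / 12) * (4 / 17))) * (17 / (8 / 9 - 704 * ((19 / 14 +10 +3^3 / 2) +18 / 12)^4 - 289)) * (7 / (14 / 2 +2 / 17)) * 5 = -72858345 / 888354668823589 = -0.00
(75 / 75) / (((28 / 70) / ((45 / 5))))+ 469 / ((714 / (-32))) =151 / 102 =1.48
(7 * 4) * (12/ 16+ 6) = 189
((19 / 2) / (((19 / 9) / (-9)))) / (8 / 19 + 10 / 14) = -35.67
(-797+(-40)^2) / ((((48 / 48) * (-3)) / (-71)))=57013 / 3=19004.33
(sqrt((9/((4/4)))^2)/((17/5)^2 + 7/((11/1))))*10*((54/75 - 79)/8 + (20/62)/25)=-232485/3224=-72.11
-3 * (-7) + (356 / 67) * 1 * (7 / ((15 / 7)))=38549 / 1005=38.36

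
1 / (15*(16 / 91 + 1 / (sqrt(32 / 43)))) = -46592 / 5218365 + 33124*sqrt(86) / 5218365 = 0.05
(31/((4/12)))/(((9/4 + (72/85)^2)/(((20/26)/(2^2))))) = 2239750/371631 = 6.03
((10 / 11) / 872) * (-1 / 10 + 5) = 49 / 9592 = 0.01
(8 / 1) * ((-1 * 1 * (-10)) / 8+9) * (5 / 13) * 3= 1230 / 13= 94.62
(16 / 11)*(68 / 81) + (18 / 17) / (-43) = 1.20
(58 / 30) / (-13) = -29 / 195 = -0.15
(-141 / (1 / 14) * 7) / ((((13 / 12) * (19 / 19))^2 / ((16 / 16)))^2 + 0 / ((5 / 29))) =-286530048 / 28561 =-10032.21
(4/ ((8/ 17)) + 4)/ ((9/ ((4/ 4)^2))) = 25/ 18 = 1.39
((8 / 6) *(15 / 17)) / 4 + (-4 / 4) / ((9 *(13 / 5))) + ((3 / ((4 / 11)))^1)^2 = 2174021 / 31824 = 68.31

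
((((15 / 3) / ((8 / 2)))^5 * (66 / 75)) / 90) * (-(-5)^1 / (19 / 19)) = 1375 / 9216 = 0.15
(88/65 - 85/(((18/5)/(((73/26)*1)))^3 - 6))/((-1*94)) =-285319703209/1156375654980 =-0.25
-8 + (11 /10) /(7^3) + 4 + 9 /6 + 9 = 11153 /1715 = 6.50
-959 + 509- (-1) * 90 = -360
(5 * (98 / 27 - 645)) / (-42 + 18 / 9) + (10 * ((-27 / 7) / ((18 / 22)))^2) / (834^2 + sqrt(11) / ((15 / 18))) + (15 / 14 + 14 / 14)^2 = 300341347309836883 / 3555916396033176 - 9075 * sqrt(11) / 16462575907561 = 84.46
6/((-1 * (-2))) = 3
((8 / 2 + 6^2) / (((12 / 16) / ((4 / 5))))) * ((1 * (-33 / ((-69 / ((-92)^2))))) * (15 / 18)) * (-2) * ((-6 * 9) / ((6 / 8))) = 20725760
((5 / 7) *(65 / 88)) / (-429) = -25 / 20328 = -0.00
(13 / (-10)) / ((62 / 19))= -247 / 620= -0.40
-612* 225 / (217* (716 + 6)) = -68850 / 78337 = -0.88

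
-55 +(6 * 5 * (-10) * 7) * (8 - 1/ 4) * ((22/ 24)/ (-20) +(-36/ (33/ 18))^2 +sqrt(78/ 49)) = -12147884745/ 1936 - 2325 * sqrt(78) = -6295267.70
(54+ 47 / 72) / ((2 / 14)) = 27545 / 72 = 382.57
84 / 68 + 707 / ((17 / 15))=10626 / 17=625.06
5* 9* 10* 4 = 1800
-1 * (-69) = 69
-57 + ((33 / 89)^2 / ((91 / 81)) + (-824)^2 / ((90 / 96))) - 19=7829793511171 / 10812165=724165.19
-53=-53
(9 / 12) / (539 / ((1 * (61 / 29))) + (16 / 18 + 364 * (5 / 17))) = 27999 / 13596076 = 0.00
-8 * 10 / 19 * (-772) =61760 / 19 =3250.53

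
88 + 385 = 473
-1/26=-0.04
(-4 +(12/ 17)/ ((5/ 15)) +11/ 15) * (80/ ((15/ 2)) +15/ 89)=-847649/ 68085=-12.45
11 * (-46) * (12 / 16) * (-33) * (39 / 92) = 42471 / 8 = 5308.88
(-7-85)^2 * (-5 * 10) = -423200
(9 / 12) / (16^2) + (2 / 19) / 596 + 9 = 26099501 / 2898944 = 9.00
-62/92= -0.67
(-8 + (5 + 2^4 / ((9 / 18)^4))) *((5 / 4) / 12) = 1265 / 48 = 26.35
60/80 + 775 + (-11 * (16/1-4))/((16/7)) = 718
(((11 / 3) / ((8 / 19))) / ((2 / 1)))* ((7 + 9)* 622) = 129998 / 3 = 43332.67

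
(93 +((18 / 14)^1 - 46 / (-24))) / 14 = 8081 / 1176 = 6.87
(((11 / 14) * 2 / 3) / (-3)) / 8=-11 / 504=-0.02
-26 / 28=-0.93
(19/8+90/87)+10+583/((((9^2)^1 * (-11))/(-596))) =7580407/18792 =403.38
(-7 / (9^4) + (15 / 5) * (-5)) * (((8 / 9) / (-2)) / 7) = 393688 / 413343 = 0.95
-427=-427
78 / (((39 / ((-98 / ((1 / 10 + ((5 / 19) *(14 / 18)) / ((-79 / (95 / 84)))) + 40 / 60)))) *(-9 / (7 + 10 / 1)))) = 15793680 / 32581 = 484.75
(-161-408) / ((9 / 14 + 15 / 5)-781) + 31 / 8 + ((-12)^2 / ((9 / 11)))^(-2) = 4.61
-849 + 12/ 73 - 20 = -63425/ 73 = -868.84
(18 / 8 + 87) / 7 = 51 / 4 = 12.75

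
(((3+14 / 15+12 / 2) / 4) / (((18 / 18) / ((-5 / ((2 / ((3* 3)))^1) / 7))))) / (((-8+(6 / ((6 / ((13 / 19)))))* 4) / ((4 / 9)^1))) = 2831 / 4200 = 0.67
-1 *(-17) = 17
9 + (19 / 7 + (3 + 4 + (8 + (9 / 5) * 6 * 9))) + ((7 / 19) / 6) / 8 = 3955589 / 31920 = 123.92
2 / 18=1 / 9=0.11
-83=-83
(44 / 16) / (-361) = -11 / 1444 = -0.01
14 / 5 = 2.80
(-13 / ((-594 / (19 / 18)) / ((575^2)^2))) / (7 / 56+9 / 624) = 18112346545.76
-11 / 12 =-0.92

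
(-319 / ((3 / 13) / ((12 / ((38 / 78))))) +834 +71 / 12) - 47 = -7582399 / 228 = -33256.14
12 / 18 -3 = -7 / 3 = -2.33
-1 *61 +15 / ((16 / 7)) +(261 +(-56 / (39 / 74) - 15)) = 53231 / 624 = 85.31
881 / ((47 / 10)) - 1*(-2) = 8904 / 47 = 189.45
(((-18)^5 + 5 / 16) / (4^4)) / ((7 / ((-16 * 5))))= 151165415 / 1792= 84355.70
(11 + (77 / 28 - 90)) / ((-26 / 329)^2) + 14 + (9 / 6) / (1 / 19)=-32898585 / 2704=-12166.64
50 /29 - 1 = 0.72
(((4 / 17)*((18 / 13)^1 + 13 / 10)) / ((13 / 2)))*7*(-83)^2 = 67319308 / 14365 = 4686.34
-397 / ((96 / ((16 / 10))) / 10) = -397 / 6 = -66.17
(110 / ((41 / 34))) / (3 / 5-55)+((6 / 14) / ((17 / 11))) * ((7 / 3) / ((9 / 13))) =-18623 / 25092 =-0.74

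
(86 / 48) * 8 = 43 / 3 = 14.33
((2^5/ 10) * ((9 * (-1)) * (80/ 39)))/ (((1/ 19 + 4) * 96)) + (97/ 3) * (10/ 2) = 485029/ 3003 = 161.51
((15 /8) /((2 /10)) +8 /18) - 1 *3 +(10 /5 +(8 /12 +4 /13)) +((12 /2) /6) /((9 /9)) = 10103 /936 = 10.79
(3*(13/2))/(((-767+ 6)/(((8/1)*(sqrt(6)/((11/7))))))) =-1092*sqrt(6)/8371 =-0.32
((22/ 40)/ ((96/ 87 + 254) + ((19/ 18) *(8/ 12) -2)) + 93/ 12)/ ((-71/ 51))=-785703909/ 141099010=-5.57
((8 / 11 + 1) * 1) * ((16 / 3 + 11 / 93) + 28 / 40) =36233 / 3410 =10.63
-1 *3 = -3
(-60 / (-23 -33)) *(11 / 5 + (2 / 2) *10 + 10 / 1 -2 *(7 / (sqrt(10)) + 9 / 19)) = 6057 / 266 -3 *sqrt(10) / 2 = 18.03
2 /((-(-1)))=2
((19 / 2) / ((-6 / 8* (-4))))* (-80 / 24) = -95 / 9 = -10.56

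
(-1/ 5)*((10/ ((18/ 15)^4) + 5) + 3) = -8309/ 3240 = -2.56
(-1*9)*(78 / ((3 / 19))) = -4446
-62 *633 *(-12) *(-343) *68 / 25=-10984484448 / 25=-439379377.92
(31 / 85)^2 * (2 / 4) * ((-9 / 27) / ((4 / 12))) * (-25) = 961 / 578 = 1.66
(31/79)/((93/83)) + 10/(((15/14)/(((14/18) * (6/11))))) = 33707/7821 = 4.31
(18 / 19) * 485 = 8730 / 19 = 459.47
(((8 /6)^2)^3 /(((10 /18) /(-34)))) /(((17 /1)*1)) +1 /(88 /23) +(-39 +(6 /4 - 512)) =-20295761 /35640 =-569.47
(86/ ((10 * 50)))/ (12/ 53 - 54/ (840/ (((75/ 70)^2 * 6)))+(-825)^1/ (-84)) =3126788/ 174610375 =0.02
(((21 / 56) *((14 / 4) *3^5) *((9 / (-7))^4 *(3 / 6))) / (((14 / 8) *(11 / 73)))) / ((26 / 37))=12918799269 / 5493488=2351.66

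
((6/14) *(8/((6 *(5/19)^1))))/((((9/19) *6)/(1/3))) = 722/2835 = 0.25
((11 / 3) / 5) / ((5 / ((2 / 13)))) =22 / 975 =0.02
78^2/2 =3042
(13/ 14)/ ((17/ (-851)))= -11063/ 238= -46.48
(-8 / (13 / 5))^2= 1600 / 169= 9.47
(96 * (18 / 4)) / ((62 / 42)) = 9072 / 31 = 292.65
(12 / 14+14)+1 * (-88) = -512 / 7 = -73.14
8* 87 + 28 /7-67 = 633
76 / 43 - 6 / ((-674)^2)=17262359 / 9766934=1.77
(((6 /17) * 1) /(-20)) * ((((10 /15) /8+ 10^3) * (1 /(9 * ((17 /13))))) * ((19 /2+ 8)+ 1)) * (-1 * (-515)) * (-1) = 594565543 /41616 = 14286.95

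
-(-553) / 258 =553 / 258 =2.14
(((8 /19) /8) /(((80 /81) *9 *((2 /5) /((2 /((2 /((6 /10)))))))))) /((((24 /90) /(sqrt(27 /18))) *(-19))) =-0.00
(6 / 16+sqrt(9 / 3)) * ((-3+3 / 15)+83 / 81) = -719 * sqrt(3) / 405 -719 / 1080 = -3.74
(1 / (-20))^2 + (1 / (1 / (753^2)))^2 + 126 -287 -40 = 128599682352001 / 400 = 321499205880.00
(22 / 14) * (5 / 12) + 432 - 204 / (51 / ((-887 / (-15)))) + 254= 63017 / 140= 450.12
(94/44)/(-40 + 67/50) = -1175/21263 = -0.06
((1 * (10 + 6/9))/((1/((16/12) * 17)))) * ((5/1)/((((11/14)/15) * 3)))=761600/99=7692.93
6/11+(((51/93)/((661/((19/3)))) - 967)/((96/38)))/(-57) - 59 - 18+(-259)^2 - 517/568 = 231638011346795/3456749736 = 67010.35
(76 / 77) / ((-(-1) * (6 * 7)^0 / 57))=4332 / 77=56.26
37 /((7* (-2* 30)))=-37 /420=-0.09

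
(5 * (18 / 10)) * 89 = 801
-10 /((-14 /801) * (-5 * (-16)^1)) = 7.15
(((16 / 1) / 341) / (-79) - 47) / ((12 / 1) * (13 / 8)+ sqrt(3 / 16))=-131679496 / 54605353+ 5064596 * sqrt(3) / 163816059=-2.36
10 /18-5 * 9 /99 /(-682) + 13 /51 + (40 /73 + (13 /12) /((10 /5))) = 637049405 /335159352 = 1.90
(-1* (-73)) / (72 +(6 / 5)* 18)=365 / 468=0.78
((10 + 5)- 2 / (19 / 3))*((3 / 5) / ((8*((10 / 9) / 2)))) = 7533 / 3800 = 1.98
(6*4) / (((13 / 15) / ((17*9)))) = 55080 / 13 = 4236.92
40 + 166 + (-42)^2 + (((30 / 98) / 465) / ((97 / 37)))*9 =1970.00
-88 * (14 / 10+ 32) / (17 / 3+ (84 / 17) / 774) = -976616 / 1885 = -518.10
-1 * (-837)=837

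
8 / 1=8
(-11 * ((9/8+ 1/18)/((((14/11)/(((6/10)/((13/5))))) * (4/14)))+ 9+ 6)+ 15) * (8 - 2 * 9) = 987425/624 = 1582.41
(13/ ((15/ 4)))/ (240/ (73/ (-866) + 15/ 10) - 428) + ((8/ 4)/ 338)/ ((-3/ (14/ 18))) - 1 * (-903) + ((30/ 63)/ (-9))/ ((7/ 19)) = 3075392086603/ 3406347945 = 902.84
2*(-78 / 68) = -39 / 17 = -2.29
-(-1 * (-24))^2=-576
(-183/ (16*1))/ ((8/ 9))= -1647/ 128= -12.87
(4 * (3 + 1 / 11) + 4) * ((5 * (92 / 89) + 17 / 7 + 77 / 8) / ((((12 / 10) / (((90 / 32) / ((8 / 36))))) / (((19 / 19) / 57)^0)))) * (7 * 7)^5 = 105211462651666875 / 125312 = 839596069424.05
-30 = -30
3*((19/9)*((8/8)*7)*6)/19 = 14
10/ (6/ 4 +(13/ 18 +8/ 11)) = 495/ 146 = 3.39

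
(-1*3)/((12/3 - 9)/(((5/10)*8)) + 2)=-4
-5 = -5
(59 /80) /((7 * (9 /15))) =59 /336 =0.18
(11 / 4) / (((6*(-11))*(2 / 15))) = -5 / 16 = -0.31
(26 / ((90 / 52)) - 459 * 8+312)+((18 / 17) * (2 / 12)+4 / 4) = -2558008 / 765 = -3343.80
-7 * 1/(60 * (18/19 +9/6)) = -0.05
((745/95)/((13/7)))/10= 1043/2470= 0.42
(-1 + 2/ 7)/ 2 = -5/ 14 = -0.36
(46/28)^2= 529/196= 2.70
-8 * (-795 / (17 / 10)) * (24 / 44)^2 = 2289600 / 2057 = 1113.08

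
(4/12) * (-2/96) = -1/144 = -0.01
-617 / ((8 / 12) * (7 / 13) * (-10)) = 24063 / 140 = 171.88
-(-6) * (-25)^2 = 3750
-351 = -351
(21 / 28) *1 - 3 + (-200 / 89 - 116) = -120.50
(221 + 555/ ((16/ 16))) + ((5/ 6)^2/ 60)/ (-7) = 2346619/ 3024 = 776.00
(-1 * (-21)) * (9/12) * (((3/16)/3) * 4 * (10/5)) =63/8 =7.88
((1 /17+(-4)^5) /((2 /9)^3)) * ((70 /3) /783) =-5483205 /1972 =-2780.53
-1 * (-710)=710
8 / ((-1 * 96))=-1 / 12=-0.08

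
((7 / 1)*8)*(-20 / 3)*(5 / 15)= -1120 / 9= -124.44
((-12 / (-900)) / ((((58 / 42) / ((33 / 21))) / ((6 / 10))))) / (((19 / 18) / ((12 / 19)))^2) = 1539648 / 472413625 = 0.00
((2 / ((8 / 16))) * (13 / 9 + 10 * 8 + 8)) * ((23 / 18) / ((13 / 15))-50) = -6093850 / 351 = -17361.40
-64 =-64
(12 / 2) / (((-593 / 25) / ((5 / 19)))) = -750 / 11267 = -0.07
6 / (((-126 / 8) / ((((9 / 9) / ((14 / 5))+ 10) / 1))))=-580 / 147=-3.95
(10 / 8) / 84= 5 / 336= 0.01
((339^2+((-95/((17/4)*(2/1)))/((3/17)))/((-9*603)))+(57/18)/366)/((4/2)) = 456531108175/7945128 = 57460.51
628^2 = 394384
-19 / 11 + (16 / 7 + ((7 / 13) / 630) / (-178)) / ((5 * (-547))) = -75792269983 / 43858514700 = -1.73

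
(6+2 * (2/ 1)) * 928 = 9280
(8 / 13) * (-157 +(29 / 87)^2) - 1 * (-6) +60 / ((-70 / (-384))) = 238.60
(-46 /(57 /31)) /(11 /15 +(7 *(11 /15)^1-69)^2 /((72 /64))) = -962550 /139528343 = -0.01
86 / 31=2.77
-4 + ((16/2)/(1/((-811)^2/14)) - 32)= 2630632/7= 375804.57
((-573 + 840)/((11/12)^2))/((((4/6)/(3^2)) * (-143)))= -519048/17303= -30.00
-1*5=-5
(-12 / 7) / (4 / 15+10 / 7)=-90 / 89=-1.01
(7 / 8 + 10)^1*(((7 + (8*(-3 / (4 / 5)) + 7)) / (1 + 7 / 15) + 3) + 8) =87 / 88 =0.99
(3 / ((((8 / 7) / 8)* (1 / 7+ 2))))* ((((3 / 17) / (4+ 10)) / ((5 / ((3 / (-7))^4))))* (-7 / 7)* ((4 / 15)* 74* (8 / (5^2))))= -95904 / 18221875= -0.01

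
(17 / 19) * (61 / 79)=1037 / 1501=0.69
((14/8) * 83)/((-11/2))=-581/22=-26.41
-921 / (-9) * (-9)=-921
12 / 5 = 2.40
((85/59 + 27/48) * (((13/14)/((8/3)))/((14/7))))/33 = 24583/2326016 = 0.01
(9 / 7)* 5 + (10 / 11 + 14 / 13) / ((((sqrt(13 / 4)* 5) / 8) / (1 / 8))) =568* sqrt(13) / 9295 + 45 / 7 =6.65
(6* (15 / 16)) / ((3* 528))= 5 / 1408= 0.00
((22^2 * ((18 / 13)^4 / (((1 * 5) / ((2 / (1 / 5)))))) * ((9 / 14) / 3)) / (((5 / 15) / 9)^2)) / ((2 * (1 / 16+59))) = 32923832832 / 6997445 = 4705.12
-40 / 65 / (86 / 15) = -60 / 559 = -0.11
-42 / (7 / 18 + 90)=-756 / 1627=-0.46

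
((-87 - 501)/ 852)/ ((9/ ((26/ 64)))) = -637/ 20448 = -0.03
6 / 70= 3 / 35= 0.09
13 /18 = 0.72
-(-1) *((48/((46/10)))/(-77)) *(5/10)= -120/1771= -0.07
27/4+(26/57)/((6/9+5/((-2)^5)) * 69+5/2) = 1860901/275196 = 6.76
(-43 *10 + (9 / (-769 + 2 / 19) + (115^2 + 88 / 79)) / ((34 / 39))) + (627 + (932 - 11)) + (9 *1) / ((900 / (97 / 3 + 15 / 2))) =191759073031193 / 11771932200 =16289.52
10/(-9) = -10/9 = -1.11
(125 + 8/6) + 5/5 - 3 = 373/3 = 124.33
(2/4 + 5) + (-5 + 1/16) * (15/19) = 487/304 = 1.60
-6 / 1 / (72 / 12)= -1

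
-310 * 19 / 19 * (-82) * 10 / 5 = 50840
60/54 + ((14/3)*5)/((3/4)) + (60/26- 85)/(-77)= 299965/9009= 33.30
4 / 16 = 1 / 4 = 0.25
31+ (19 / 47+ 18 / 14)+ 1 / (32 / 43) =34.03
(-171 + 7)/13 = -164/13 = -12.62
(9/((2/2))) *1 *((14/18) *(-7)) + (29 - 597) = -617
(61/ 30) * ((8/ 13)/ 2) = 122/ 195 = 0.63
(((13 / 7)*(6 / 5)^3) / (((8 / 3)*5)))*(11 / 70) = 11583 / 306250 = 0.04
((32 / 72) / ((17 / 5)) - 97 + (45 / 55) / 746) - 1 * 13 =-137941483 / 1255518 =-109.87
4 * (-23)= -92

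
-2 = -2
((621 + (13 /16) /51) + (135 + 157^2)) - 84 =20661949 /816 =25321.02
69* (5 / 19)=345 / 19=18.16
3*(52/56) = 39/14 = 2.79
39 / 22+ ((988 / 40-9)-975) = -52664 / 55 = -957.53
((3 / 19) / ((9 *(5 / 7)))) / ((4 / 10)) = 7 / 114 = 0.06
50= 50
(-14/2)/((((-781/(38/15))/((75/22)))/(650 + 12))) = 440230/8591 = 51.24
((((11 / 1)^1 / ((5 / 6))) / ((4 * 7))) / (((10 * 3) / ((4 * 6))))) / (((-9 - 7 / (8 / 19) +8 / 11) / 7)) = -5808 / 54775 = -0.11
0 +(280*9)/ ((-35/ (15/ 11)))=-98.18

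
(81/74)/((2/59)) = 4779/148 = 32.29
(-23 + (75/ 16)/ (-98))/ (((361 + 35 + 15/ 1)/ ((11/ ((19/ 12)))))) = -0.39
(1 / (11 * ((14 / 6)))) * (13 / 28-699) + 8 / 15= -862907 / 32340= -26.68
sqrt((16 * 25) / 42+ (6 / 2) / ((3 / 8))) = 4 * sqrt(483) / 21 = 4.19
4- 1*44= -40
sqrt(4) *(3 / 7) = 6 / 7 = 0.86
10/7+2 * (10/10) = 24/7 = 3.43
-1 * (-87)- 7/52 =4517/52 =86.87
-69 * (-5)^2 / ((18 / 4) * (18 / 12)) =-2300 / 9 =-255.56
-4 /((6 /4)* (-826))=4 /1239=0.00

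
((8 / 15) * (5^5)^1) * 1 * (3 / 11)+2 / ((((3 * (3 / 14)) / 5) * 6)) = 135770 / 297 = 457.14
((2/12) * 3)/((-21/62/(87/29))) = -31/7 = -4.43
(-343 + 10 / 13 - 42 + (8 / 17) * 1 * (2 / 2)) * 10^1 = -848110 / 221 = -3837.60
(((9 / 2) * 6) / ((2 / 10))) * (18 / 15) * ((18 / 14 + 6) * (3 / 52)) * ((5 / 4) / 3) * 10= 103275 / 364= 283.72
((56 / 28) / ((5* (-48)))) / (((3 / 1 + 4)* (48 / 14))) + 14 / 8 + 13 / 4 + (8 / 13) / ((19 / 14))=3879113 / 711360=5.45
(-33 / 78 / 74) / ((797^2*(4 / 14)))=-77 / 2444284232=-0.00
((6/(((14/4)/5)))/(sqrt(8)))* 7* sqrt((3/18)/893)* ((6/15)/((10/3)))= 0.03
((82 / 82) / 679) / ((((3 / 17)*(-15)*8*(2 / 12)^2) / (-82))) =697 / 3395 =0.21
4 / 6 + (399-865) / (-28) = 727 / 42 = 17.31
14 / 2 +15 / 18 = 47 / 6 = 7.83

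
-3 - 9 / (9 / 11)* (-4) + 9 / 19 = 788 / 19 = 41.47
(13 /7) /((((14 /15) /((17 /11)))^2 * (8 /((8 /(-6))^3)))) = -187850 /124509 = -1.51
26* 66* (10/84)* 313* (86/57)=38492740/399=96473.03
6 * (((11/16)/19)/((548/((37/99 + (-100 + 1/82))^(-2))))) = 543690873/13617694806896536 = 0.00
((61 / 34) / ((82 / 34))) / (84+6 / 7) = 427 / 48708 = 0.01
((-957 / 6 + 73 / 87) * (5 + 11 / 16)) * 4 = -2512237 / 696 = -3609.54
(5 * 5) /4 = 25 /4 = 6.25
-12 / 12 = -1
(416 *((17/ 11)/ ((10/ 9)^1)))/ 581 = 1.00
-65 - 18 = -83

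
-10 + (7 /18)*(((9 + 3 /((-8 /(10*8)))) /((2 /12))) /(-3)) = 19 /3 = 6.33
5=5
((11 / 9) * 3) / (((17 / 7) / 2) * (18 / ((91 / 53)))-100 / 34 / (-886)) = 4797247 / 16659492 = 0.29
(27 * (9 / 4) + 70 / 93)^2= 523448641 / 138384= 3782.58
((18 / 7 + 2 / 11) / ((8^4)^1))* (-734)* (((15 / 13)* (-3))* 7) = 875295 / 73216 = 11.95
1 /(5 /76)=76 /5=15.20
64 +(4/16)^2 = 1025/16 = 64.06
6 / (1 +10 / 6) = 9 / 4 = 2.25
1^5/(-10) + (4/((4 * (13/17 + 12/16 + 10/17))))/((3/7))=4331/4290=1.01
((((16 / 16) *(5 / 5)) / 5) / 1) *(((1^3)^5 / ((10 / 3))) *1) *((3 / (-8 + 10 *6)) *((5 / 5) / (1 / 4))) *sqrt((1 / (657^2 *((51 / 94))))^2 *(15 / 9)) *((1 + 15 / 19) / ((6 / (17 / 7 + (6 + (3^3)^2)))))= 242614 *sqrt(15) / 55974084075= 0.00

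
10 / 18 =5 / 9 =0.56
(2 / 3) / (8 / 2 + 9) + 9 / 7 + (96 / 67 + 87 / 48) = 1341047 / 292656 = 4.58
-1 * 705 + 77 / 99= -6338 / 9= -704.22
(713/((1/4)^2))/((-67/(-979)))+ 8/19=212200744/1273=166693.44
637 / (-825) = -637 / 825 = -0.77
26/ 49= 0.53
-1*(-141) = 141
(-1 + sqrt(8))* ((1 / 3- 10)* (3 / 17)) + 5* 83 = 7084 / 17- 58* sqrt(2) / 17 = 411.88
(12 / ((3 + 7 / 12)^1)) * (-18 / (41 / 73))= -107.33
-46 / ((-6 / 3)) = 23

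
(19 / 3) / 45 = 19 / 135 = 0.14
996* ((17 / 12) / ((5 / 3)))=4233 / 5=846.60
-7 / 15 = -0.47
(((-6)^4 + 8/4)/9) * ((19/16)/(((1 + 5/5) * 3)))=12331/432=28.54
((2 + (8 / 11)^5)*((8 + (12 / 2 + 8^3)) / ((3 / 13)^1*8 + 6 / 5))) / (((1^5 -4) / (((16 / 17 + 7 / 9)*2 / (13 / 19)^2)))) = -9845674548700 / 10570904487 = -931.39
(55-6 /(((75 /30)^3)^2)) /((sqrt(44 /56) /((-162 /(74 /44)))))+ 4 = 4-278313084 * sqrt(154) /578125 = -5970.10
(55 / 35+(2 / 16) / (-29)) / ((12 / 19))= 48355 / 19488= 2.48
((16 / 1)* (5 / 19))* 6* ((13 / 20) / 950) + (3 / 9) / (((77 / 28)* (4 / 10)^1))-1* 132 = -39217502 / 297825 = -131.68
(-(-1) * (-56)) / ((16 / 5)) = -35 / 2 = -17.50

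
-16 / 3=-5.33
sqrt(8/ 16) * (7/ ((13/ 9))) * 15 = 945 * sqrt(2)/ 26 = 51.40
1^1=1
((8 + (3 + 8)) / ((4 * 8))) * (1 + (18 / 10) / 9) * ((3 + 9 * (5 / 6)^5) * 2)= 108623 / 11520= 9.43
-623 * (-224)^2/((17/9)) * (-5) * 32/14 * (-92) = -295805583360/17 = -17400328432.94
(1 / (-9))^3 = -1 / 729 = -0.00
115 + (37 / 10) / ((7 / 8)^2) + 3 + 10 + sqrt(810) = 9 * sqrt(10) + 32544 / 245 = 161.29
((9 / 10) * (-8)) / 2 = -18 / 5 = -3.60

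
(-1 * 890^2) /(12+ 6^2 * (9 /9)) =-198025 /12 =-16502.08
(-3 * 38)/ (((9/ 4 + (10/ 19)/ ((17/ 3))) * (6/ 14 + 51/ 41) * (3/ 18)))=-1761319/ 10090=-174.56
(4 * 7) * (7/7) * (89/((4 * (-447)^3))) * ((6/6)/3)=-623/267943869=-0.00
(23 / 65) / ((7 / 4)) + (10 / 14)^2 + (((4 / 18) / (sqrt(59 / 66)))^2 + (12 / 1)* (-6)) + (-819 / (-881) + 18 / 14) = -308501516873 / 4469934105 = -69.02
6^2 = 36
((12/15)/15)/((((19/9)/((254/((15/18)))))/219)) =4005072/2375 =1686.35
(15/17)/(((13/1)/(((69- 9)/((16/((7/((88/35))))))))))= 55125/77792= 0.71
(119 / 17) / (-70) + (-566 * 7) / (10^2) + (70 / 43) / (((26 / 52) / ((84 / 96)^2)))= -640309 / 17200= -37.23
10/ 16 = 5/ 8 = 0.62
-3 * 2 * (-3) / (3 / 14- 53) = -252 / 739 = -0.34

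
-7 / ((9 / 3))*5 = -35 / 3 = -11.67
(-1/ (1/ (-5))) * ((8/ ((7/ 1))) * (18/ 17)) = 720/ 119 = 6.05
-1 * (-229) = 229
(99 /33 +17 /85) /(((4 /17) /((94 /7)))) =6392 /35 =182.63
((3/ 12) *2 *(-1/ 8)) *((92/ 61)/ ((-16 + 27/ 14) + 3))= 161/ 18910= 0.01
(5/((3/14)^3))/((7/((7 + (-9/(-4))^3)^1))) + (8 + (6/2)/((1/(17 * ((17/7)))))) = 2217923/1512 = 1466.88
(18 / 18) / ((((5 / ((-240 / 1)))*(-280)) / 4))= 24 / 35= 0.69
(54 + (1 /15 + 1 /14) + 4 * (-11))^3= 9649992689 /9261000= 1042.00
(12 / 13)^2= 144 / 169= 0.85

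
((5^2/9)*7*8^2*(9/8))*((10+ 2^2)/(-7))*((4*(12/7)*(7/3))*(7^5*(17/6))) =-6400105600/3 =-2133368533.33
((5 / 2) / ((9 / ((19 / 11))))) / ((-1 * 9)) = -95 / 1782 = -0.05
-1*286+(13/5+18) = -265.40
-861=-861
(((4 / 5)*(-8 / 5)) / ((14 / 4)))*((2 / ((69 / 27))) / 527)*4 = -0.00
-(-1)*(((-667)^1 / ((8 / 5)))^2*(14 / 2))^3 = 471920832795365743234375 / 262144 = 1800235110455954525.89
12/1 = 12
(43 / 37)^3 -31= -1490736 / 50653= -29.43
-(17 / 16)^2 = -1.13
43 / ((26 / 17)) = 28.12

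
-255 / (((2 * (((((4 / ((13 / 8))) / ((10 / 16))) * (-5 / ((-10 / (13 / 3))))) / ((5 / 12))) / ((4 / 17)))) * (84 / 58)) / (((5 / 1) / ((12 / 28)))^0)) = -3625 / 3584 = -1.01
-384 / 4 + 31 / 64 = -6113 / 64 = -95.52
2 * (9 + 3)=24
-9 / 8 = -1.12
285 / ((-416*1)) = -285 / 416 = -0.69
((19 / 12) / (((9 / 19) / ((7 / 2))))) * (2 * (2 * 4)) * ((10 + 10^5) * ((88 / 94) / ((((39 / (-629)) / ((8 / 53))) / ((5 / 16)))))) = -34972122862600 / 2623023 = -13332754.94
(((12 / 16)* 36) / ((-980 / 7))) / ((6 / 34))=-153 / 140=-1.09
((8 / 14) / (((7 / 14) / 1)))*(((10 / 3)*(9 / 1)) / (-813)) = -80 / 1897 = -0.04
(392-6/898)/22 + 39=561247/9878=56.82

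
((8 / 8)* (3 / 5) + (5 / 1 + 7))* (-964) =-60732 / 5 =-12146.40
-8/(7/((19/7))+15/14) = -2128/971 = -2.19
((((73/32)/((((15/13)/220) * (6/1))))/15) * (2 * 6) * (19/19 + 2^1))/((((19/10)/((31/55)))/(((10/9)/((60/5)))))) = 29419/6156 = 4.78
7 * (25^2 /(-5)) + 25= -850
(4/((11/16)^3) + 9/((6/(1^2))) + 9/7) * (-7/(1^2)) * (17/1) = -4781845/2662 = -1796.34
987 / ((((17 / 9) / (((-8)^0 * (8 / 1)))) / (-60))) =-4263840 / 17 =-250814.12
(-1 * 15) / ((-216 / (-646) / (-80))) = 3588.89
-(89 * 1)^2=-7921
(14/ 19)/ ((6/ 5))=35/ 57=0.61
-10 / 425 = -2 / 85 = -0.02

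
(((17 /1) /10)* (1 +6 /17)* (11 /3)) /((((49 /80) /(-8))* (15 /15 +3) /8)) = -32384 /147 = -220.30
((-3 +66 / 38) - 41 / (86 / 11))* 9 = -95697 / 1634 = -58.57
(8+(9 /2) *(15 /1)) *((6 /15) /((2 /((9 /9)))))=151 /10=15.10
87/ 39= 29/ 13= 2.23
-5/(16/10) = -25/8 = -3.12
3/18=1/6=0.17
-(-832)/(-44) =-208/11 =-18.91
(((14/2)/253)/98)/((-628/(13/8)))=-13/17795008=-0.00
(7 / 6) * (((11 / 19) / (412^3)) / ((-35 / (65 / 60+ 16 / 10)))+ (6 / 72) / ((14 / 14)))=77510767943 / 797253619200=0.10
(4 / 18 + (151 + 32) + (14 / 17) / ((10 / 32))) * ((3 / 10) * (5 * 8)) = 568724 / 255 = 2230.29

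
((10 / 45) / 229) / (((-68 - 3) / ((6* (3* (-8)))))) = 32 / 16259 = 0.00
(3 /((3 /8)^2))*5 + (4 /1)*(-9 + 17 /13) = 2960 /39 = 75.90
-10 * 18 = -180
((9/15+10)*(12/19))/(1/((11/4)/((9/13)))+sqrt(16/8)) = -1637064/1881095+6502782*sqrt(2)/1881095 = 4.02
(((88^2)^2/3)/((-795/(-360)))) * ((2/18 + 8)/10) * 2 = 35022209024/2385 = 14684364.37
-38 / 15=-2.53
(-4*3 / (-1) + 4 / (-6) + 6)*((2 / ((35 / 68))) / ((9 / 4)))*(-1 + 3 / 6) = -14144 / 945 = -14.97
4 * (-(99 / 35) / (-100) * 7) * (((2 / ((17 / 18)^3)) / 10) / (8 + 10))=32076 / 3070625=0.01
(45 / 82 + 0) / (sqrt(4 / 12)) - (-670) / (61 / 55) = 45 *sqrt(3) / 82 + 36850 / 61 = 605.05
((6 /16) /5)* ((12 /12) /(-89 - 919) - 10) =-10081 /13440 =-0.75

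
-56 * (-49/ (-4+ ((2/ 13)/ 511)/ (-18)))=-164055528/ 239149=-686.00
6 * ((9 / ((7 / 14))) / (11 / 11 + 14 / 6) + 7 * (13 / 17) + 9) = 10074 / 85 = 118.52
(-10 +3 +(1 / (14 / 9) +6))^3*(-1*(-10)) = -625 / 1372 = -0.46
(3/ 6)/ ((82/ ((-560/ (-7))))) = 20/ 41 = 0.49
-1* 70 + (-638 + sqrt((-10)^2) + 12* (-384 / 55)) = -42998 / 55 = -781.78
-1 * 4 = -4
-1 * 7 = -7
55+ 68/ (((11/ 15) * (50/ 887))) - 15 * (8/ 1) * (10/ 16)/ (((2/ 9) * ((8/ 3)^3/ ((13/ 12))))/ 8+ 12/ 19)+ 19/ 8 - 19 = 1616.26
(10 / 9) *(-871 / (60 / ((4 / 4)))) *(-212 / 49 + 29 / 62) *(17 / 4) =173582461 / 656208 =264.52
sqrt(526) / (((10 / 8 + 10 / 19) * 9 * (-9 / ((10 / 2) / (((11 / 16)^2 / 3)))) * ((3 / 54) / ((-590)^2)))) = -13545267200 * sqrt(526) / 9801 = -31696408.80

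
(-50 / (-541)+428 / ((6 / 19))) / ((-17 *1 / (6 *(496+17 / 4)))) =-239312.38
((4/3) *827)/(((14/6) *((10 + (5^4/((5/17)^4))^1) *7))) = 3308/4093019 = 0.00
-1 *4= -4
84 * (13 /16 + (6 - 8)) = -399 /4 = -99.75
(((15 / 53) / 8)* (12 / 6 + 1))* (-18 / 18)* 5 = -225 / 424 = -0.53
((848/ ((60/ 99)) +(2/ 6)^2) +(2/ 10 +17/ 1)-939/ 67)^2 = 17880432132676/ 9090225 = 1966995.55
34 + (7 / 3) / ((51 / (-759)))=-37 / 51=-0.73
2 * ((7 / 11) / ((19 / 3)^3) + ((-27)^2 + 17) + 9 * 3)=116644532 / 75449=1546.01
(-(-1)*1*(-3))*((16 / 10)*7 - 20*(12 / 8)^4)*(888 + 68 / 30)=12025277 / 50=240505.54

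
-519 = -519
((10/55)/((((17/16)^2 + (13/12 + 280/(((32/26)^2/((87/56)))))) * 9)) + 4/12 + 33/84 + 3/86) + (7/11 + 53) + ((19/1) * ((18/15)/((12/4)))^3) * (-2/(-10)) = 75388796966479/1379718532500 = 54.64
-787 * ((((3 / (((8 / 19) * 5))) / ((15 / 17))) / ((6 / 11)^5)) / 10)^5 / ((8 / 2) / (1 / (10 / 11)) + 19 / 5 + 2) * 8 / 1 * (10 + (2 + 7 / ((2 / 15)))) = -18018484.82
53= 53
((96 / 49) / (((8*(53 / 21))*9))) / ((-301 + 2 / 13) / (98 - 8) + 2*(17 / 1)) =4680 / 13307399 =0.00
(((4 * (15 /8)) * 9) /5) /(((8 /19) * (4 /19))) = 9747 /64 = 152.30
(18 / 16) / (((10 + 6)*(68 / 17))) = 9 / 512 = 0.02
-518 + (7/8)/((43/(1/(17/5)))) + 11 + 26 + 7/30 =-42172327/87720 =-480.76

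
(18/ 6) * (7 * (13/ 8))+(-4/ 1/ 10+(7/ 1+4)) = 1789/ 40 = 44.72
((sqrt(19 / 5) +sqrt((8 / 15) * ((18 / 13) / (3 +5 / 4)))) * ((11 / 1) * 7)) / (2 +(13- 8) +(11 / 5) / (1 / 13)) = 308 * sqrt(3315) / 19669 +77 * sqrt(95) / 178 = 5.12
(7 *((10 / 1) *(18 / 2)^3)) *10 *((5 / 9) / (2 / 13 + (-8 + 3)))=-58500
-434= -434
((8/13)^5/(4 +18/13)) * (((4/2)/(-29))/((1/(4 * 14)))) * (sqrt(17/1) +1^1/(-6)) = 131072/12424035-262144 * sqrt(17)/4141345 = -0.25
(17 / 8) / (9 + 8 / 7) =119 / 568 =0.21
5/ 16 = 0.31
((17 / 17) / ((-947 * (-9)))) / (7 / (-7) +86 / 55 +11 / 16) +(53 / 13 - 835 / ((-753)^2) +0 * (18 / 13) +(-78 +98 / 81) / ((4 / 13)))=-245.49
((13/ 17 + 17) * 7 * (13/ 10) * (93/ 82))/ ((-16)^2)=1277913/ 1784320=0.72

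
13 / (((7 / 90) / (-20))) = -23400 / 7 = -3342.86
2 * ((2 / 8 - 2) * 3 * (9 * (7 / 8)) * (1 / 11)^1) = -1323 / 176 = -7.52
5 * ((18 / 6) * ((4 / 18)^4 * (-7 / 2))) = -280 / 2187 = -0.13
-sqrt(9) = -3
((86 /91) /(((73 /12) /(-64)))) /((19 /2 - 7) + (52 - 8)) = -44032 /205933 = -0.21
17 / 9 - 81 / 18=-47 / 18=-2.61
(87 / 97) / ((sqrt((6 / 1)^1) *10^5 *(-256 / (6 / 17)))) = -87 *sqrt(6) / 42214400000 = -0.00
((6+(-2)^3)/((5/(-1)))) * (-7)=-14/5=-2.80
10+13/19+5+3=355/19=18.68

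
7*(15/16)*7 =735/16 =45.94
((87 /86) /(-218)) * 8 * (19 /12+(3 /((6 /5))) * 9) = -8381 /9374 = -0.89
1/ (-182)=-1/ 182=-0.01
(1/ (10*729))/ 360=1/ 2624400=0.00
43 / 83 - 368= -367.48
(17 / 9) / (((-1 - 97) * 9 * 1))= -17 / 7938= -0.00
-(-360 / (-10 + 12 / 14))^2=-1550.39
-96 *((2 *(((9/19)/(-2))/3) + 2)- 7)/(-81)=-6.11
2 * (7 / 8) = 7 / 4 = 1.75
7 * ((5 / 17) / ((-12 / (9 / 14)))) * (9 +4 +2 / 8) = -795 / 544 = -1.46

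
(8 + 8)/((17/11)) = 176/17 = 10.35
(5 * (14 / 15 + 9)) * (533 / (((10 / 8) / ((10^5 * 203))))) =1289732080000 / 3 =429910693333.33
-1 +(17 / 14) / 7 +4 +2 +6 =11.17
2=2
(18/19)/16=9/152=0.06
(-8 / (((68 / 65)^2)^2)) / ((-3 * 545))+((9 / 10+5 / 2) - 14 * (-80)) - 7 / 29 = 142332505088477 / 126724742880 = 1123.16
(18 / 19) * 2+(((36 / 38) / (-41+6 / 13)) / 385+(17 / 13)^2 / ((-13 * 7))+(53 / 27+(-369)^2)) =31137500187170389 / 228675041595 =136164.84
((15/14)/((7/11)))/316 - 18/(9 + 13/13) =-277887/154840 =-1.79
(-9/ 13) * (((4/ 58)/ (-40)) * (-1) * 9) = -81/ 7540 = -0.01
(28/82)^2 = 196/1681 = 0.12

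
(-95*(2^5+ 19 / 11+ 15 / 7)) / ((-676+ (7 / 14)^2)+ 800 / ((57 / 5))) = 59824920 / 10631467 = 5.63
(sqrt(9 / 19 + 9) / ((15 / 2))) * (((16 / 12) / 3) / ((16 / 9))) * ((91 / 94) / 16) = 91 * sqrt(95) / 142880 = 0.01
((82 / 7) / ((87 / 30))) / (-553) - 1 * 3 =-337597 / 112259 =-3.01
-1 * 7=-7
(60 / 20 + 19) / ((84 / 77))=121 / 6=20.17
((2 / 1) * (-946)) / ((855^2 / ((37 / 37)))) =-0.00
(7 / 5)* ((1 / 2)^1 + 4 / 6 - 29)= -1169 / 30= -38.97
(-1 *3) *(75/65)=-45/13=-3.46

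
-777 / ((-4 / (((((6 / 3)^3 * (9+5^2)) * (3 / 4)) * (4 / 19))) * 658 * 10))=5661 / 4465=1.27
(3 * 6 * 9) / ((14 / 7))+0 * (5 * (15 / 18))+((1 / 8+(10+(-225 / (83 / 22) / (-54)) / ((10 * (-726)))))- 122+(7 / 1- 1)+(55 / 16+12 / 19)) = -51972905 / 2497968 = -20.81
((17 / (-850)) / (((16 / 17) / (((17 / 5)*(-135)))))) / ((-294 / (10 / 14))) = -2601 / 109760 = -0.02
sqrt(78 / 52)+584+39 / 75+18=sqrt(6) / 2+15063 / 25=603.74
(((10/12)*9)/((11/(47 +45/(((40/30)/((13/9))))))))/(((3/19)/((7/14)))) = 36385/176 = 206.73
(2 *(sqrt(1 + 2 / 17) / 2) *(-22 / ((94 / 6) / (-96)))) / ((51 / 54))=114048 *sqrt(323) / 13583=150.90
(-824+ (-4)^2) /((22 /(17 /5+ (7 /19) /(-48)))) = -1562369 /12540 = -124.59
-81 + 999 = 918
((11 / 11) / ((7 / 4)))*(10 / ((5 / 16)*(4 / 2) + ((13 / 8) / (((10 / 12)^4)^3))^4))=1136868377216160297393798828125000000 / 8767336311108200527960097482579830269411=0.00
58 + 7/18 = 1051/18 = 58.39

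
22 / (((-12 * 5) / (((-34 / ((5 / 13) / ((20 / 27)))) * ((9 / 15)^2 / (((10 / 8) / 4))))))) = 155584 / 5625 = 27.66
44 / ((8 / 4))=22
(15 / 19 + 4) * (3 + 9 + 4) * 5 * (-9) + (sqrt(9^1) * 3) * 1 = -65349 / 19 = -3439.42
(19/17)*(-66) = -1254/17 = -73.76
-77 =-77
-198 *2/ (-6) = 66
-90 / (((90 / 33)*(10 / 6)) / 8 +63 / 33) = -3960 / 109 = -36.33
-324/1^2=-324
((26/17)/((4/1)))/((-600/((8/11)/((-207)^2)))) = -13/1201914450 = -0.00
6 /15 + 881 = 4407 /5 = 881.40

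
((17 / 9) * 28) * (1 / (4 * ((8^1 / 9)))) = 119 / 8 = 14.88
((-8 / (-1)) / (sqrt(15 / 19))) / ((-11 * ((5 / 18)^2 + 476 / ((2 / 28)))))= -864 * sqrt(285) / 118753855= -0.00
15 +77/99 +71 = 781/9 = 86.78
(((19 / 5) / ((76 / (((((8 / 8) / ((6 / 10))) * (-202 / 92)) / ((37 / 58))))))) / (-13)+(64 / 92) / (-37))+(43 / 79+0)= 5742715 / 10487724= 0.55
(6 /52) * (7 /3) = 7 /26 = 0.27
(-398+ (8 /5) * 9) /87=-1918 /435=-4.41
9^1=9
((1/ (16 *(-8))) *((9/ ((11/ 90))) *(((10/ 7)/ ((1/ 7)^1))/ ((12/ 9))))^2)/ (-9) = 264.76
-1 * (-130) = 130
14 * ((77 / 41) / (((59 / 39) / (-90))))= -3783780 / 2419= -1564.19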